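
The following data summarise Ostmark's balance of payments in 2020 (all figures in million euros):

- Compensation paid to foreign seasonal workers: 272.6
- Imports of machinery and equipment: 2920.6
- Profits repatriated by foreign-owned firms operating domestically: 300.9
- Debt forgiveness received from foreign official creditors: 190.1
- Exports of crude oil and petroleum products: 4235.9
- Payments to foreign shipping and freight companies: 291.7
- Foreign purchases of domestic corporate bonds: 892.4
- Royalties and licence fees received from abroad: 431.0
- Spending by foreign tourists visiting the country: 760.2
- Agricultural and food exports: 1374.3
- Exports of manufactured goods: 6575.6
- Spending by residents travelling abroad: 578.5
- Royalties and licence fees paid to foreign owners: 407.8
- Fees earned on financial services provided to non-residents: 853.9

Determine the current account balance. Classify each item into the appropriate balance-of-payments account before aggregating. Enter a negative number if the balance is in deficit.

Goods: 4235.9 - 2920.6 + 6575.6 + 1374.3 = 9265.2
Services: 853.9 - 407.8 + 431.0 - 291.7 - 578.5 + 760.2 = 767.1
Primary income: -272.6 - 300.9 = -573.5
Current account = 9265.2 + 767.1 + (-573.5) = 9458.8
(Excluded from the current account — capital account: debt forgiveness received from foreign official creditors 190.1; financial account: foreign purchases of domestic corporate bonds 892.4.)

9458.8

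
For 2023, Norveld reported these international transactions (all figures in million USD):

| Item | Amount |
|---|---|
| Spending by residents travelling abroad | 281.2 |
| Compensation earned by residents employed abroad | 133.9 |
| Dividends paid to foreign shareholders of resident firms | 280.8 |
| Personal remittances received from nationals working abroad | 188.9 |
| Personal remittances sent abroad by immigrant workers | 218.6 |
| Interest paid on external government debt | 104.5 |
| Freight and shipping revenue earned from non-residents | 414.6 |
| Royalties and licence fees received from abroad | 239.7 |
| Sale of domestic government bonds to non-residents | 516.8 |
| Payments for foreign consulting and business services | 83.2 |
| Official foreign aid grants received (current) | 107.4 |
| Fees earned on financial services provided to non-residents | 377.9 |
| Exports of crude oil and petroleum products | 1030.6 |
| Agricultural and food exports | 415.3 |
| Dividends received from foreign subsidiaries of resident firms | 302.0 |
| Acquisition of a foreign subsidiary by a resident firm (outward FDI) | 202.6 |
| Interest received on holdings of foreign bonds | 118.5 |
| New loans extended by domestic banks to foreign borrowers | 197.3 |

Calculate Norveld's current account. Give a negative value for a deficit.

2360.5

Goods: 415.3 + 1030.6 = 1445.9
Services: 414.6 - 281.2 + 239.7 + 377.9 - 83.2 = 667.8
Primary income: -104.5 + 118.5 + 133.9 + 302.0 - 280.8 = 169.1
Secondary income: -218.6 + 188.9 + 107.4 = 77.7
Current account = 1445.9 + 667.8 + 169.1 + 77.7 = 2360.5
(Excluded from the current account — financial account: sale of domestic government bonds to non-residents 516.8, acquisition of a foreign subsidiary by a resident firm (outward FDI) 202.6, new loans extended by domestic banks to foreign borrowers 197.3.)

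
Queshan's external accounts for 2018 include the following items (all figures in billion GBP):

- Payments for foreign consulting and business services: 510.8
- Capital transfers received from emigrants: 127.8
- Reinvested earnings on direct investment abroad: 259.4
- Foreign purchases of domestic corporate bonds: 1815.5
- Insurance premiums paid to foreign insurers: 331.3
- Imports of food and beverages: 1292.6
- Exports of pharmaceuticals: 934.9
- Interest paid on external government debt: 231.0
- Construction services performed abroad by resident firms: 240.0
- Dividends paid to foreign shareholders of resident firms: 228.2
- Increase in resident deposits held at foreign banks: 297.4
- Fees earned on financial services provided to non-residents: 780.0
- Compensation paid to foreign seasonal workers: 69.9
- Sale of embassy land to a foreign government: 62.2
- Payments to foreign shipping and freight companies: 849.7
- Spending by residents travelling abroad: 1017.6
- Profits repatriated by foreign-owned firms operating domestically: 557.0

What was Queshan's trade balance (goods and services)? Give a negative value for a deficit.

-2047.1

Goods: -1292.6 + 934.9 = -357.7
Services: 240.0 - 1017.6 - 510.8 - 331.3 + 780.0 - 849.7 = -1689.4
Trade balance = -357.7 + (-1689.4) = -2047.1
(Excluded from the trade balance — capital account: capital transfers received from emigrants 127.8, sale of embassy land to a foreign government 62.2; primary income: reinvested earnings on direct investment abroad 259.4, interest paid on external government debt 231.0, dividends paid to foreign shareholders of resident firms 228.2, compensation paid to foreign seasonal workers 69.9, profits repatriated by foreign-owned firms operating domestically 557.0; financial account: foreign purchases of domestic corporate bonds 1815.5, increase in resident deposits held at foreign banks 297.4.)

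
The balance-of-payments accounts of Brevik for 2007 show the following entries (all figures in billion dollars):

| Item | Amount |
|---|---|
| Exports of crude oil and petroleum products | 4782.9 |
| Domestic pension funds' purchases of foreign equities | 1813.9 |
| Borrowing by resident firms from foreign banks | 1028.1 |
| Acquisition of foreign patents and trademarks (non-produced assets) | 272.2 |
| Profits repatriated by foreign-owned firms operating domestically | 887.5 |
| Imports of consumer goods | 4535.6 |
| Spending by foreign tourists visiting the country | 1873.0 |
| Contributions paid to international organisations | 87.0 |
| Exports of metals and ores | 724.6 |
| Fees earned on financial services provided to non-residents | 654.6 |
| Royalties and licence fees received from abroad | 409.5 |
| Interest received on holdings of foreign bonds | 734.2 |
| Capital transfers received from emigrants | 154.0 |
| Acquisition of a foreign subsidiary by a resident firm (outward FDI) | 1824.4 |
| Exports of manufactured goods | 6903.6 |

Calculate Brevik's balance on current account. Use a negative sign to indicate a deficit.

Goods: 724.6 + 4782.9 + 6903.6 - 4535.6 = 7875.5
Services: 654.6 + 409.5 + 1873.0 = 2937.1
Primary income: -887.5 + 734.2 = -153.3
Secondary income: -87.0
Current account = 7875.5 + 2937.1 + (-153.3) + (-87.0) = 10572.3
(Excluded from the current account — financial account: domestic pension funds' purchases of foreign equities 1813.9, borrowing by resident firms from foreign banks 1028.1, acquisition of a foreign subsidiary by a resident firm (outward FDI) 1824.4; capital account: acquisition of foreign patents and trademarks (non-produced assets) 272.2, capital transfers received from emigrants 154.0.)

10572.3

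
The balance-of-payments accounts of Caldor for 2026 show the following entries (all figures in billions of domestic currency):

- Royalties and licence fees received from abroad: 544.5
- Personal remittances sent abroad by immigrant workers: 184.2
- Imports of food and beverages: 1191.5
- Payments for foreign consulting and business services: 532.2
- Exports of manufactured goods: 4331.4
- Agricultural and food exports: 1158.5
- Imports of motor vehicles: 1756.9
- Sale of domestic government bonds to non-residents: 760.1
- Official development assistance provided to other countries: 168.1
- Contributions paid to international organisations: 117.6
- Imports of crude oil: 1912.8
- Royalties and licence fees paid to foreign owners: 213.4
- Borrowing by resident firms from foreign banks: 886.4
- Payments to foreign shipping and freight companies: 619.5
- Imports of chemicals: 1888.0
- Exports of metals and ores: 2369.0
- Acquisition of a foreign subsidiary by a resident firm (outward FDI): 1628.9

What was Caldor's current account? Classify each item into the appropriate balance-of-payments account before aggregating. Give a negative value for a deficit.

Goods: -1888.0 + 1158.5 - 1912.8 - 1191.5 + 2369.0 - 1756.9 + 4331.4 = 1109.7
Services: -532.2 - 213.4 + 544.5 - 619.5 = -820.6
Secondary income: -168.1 - 117.6 - 184.2 = -469.9
Current account = 1109.7 + (-820.6) + (-469.9) = -180.8
(Excluded from the current account — financial account: sale of domestic government bonds to non-residents 760.1, borrowing by resident firms from foreign banks 886.4, acquisition of a foreign subsidiary by a resident firm (outward FDI) 1628.9.)

-180.8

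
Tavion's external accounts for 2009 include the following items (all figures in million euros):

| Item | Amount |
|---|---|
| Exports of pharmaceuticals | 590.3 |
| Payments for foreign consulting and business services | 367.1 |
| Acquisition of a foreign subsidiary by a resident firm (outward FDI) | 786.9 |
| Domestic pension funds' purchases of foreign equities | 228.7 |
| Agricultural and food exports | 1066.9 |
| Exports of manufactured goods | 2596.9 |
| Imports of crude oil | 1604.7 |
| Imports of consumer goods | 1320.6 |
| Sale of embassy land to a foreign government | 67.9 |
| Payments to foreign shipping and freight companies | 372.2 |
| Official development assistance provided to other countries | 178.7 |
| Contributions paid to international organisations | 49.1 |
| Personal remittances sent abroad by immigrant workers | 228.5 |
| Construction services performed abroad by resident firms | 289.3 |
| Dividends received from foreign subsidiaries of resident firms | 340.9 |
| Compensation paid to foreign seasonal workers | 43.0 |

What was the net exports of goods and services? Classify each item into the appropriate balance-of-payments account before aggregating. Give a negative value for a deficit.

Goods: -1320.6 - 1604.7 + 2596.9 + 1066.9 + 590.3 = 1328.8
Services: -372.2 + 289.3 - 367.1 = -450.0
Trade balance = 1328.8 + (-450.0) = 878.8
(Excluded from the trade balance — financial account: acquisition of a foreign subsidiary by a resident firm (outward FDI) 786.9, domestic pension funds' purchases of foreign equities 228.7; capital account: sale of embassy land to a foreign government 67.9; secondary income: official development assistance provided to other countries 178.7, contributions paid to international organisations 49.1, personal remittances sent abroad by immigrant workers 228.5; primary income: dividends received from foreign subsidiaries of resident firms 340.9, compensation paid to foreign seasonal workers 43.0.)

878.8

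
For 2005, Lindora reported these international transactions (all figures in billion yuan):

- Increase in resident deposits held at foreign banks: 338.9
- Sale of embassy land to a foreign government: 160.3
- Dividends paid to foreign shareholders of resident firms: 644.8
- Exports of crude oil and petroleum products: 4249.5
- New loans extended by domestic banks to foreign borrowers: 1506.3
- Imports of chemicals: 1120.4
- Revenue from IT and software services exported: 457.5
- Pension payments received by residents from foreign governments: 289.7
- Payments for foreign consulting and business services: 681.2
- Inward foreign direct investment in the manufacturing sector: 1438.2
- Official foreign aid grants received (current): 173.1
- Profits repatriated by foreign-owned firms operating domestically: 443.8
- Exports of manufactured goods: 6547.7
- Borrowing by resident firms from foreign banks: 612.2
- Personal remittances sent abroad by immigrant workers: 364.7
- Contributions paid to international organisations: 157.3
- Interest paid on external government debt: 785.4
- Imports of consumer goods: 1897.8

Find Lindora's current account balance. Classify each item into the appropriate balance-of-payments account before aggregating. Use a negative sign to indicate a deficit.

Goods: 4249.5 - 1897.8 + 6547.7 - 1120.4 = 7779.0
Services: -681.2 + 457.5 = -223.7
Primary income: -785.4 - 443.8 - 644.8 = -1874.0
Secondary income: -364.7 + 173.1 + 289.7 - 157.3 = -59.2
Current account = 7779.0 + (-223.7) + (-1874.0) + (-59.2) = 5622.1
(Excluded from the current account — financial account: increase in resident deposits held at foreign banks 338.9, new loans extended by domestic banks to foreign borrowers 1506.3, inward foreign direct investment in the manufacturing sector 1438.2, borrowing by resident firms from foreign banks 612.2; capital account: sale of embassy land to a foreign government 160.3.)

5622.1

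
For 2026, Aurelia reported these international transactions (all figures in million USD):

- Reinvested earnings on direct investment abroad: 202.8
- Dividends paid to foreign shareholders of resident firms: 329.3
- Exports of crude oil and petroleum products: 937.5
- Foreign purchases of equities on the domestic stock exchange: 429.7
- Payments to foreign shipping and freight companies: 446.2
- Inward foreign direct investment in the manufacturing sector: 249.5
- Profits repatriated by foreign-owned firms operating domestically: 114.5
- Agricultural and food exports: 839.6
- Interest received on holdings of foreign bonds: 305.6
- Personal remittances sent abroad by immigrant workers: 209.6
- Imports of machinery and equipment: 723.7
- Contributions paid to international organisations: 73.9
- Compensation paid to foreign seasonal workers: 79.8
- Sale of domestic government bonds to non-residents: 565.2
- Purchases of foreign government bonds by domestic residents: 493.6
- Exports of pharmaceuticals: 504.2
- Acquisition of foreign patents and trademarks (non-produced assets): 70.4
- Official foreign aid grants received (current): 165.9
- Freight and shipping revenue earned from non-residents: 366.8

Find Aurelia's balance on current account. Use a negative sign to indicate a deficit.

Goods: -723.7 + 839.6 + 937.5 + 504.2 = 1557.6
Services: 366.8 - 446.2 = -79.4
Primary income: 202.8 - 329.3 - 79.8 - 114.5 + 305.6 = -15.2
Secondary income: 165.9 - 73.9 - 209.6 = -117.6
Current account = 1557.6 + (-79.4) + (-15.2) + (-117.6) = 1345.4
(Excluded from the current account — financial account: foreign purchases of equities on the domestic stock exchange 429.7, inward foreign direct investment in the manufacturing sector 249.5, sale of domestic government bonds to non-residents 565.2, purchases of foreign government bonds by domestic residents 493.6; capital account: acquisition of foreign patents and trademarks (non-produced assets) 70.4.)

1345.4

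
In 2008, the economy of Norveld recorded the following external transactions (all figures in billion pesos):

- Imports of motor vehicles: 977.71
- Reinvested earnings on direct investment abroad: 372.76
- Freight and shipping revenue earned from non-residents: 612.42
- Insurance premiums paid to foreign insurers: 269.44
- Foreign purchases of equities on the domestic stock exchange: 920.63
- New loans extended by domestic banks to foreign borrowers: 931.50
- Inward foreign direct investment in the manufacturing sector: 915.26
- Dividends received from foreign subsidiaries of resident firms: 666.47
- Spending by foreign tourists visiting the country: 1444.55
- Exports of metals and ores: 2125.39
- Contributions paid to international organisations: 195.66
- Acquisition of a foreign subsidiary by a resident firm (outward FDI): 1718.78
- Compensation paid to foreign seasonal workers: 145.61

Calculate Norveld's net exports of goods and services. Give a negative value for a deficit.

Goods: 2125.39 - 977.71 = 1147.68
Services: 612.42 + 1444.55 - 269.44 = 1787.53
Trade balance = 1147.68 + 1787.53 = 2935.21
(Excluded from the trade balance — primary income: reinvested earnings on direct investment abroad 372.76, dividends received from foreign subsidiaries of resident firms 666.47, compensation paid to foreign seasonal workers 145.61; financial account: foreign purchases of equities on the domestic stock exchange 920.63, new loans extended by domestic banks to foreign borrowers 931.50, inward foreign direct investment in the manufacturing sector 915.26, acquisition of a foreign subsidiary by a resident firm (outward FDI) 1718.78; secondary income: contributions paid to international organisations 195.66.)

2935.21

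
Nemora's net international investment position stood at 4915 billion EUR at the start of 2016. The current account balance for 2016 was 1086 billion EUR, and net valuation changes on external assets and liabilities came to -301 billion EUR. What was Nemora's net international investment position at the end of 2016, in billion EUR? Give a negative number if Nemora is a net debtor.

5700

Change in NIIP = current account + net valuation change = 1086 + (-301) = 785
End-of-year NIIP = 4915 + 785 = 5700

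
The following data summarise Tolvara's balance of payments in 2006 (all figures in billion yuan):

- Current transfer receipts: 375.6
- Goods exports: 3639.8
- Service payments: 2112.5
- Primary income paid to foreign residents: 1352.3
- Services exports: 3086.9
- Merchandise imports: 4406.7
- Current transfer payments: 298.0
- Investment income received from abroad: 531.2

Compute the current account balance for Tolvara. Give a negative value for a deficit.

-536.0

Goods balance = 3639.8 - 4406.7 = -766.9
Services balance = 3086.9 - 2112.5 = 974.4
Trade balance (goods + services) = -766.9 + 974.4 = 207.5
Net primary income = 531.2 - 1352.3 = -821.1
Net secondary income = 375.6 - 298.0 = 77.6
Current account = 207.5 + (-821.1) + 77.6 = -536.0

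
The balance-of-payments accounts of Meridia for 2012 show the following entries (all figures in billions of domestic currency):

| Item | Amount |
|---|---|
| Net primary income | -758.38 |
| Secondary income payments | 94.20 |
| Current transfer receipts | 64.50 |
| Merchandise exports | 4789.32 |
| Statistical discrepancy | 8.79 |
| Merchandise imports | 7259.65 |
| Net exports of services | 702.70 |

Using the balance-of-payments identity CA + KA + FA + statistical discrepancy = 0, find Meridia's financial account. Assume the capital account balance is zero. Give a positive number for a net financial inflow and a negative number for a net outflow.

2546.92

Goods balance = 4789.32 - 7259.65 = -2470.33
Services balance = 702.70
Trade balance (goods + services) = -2470.33 + 702.70 = -1767.63
Net primary income = -758.38
Net secondary income = 64.50 - 94.20 = -29.70
Current account = -1767.63 + (-758.38) + (-29.70) = -2555.71
Financial account = -(-2555.71 + 8.79) = 2546.92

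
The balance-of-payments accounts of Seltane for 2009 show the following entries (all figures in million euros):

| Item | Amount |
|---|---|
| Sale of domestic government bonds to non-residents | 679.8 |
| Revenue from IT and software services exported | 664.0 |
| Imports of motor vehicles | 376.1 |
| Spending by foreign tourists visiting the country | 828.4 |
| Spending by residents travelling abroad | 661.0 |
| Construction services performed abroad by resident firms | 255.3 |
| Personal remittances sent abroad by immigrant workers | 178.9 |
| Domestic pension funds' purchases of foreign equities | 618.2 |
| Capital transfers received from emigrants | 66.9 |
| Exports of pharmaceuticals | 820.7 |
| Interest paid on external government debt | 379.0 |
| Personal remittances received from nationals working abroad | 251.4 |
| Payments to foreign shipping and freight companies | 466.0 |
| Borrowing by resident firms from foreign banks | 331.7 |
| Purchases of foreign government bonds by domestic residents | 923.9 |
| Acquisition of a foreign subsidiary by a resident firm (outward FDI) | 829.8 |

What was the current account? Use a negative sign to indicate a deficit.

Goods: -376.1 + 820.7 = 444.6
Services: -466.0 + 255.3 + 828.4 + 664.0 - 661.0 = 620.7
Primary income: -379.0
Secondary income: -178.9 + 251.4 = 72.5
Current account = 444.6 + 620.7 + (-379.0) + 72.5 = 758.8
(Excluded from the current account — financial account: sale of domestic government bonds to non-residents 679.8, domestic pension funds' purchases of foreign equities 618.2, borrowing by resident firms from foreign banks 331.7, purchases of foreign government bonds by domestic residents 923.9, acquisition of a foreign subsidiary by a resident firm (outward FDI) 829.8; capital account: capital transfers received from emigrants 66.9.)

758.8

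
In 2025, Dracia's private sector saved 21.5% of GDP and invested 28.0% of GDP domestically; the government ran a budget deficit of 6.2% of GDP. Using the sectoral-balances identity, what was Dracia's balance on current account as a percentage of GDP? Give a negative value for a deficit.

By the sectoral-balances identity, CA = (S_private - I) + (T - G).
Private balance = 21.5 - 28.0 = -6.5
Government balance (T - G) = -6.2
CA = -6.5 + (-6.2) = -12.7

-12.7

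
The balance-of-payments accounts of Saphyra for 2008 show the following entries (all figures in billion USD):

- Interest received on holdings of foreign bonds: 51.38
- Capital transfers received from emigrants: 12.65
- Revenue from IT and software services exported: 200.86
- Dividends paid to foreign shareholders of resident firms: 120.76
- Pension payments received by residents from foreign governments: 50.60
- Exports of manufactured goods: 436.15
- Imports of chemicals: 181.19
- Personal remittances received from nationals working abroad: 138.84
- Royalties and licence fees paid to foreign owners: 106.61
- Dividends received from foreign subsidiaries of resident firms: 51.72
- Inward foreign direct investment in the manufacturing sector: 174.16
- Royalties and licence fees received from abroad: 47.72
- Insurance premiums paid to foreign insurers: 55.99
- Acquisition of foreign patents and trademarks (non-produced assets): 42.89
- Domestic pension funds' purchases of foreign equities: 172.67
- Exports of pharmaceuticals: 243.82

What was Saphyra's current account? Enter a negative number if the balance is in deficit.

756.54

Goods: 243.82 - 181.19 + 436.15 = 498.78
Services: 200.86 + 47.72 - 106.61 - 55.99 = 85.98
Primary income: 51.72 + 51.38 - 120.76 = -17.66
Secondary income: 138.84 + 50.60 = 189.44
Current account = 498.78 + 85.98 + (-17.66) + 189.44 = 756.54
(Excluded from the current account — capital account: capital transfers received from emigrants 12.65, acquisition of foreign patents and trademarks (non-produced assets) 42.89; financial account: inward foreign direct investment in the manufacturing sector 174.16, domestic pension funds' purchases of foreign equities 172.67.)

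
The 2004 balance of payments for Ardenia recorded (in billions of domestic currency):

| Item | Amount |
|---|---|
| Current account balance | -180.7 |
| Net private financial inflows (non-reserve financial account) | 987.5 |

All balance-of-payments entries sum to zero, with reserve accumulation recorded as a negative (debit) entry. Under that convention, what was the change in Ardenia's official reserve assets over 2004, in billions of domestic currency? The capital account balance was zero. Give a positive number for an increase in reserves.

806.8

Official reserve transactions balance = -((-180.7) + 987.5) = -806.8
An accumulation of reserves is recorded as a debit (negative entry), so the change in the stock of reserves is the negative of that balance.
Change in official reserves = -(-806.8) = 806.8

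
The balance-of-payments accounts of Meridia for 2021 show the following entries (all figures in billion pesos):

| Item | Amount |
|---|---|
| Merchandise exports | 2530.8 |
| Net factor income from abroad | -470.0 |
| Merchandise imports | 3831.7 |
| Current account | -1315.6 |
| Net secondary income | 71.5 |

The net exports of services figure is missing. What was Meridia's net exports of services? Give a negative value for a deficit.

Current account = goods balance + services balance + net primary income + net secondary income
Sum of the known components = -1699.4
Net exports of services = CA - (known components) = -1315.6 - (-1699.4) = 383.8

383.8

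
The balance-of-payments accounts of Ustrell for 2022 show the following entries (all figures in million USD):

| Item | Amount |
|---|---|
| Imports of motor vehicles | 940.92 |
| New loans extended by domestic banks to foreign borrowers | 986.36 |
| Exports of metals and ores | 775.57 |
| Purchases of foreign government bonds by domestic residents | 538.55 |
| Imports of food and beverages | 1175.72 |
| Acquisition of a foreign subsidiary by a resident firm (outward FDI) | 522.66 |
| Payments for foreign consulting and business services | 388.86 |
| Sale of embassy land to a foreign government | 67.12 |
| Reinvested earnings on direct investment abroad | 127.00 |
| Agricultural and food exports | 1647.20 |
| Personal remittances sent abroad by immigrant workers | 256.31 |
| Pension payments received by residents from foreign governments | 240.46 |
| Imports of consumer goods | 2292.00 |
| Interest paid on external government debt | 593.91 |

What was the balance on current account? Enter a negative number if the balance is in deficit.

-2857.49

Goods: -2292.00 - 1175.72 - 940.92 + 1647.20 + 775.57 = -1985.87
Services: -388.86
Primary income: 127.00 - 593.91 = -466.91
Secondary income: -256.31 + 240.46 = -15.85
Current account = (-1985.87) + (-388.86) + (-466.91) + (-15.85) = -2857.49
(Excluded from the current account — financial account: new loans extended by domestic banks to foreign borrowers 986.36, purchases of foreign government bonds by domestic residents 538.55, acquisition of a foreign subsidiary by a resident firm (outward FDI) 522.66; capital account: sale of embassy land to a foreign government 67.12.)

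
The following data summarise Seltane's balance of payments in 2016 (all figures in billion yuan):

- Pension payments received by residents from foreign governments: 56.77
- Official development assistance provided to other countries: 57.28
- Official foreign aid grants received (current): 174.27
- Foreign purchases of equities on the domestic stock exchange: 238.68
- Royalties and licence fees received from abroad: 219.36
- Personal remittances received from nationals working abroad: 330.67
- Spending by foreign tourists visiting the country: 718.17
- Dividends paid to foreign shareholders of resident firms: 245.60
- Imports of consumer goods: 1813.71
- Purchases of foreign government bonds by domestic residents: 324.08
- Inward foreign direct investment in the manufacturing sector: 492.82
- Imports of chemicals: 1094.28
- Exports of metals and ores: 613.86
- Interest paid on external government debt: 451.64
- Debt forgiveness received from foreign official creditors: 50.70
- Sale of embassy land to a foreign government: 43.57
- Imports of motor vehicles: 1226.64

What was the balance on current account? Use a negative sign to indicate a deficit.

-2776.05

Goods: 613.86 - 1813.71 - 1094.28 - 1226.64 = -3520.77
Services: 718.17 + 219.36 = 937.53
Primary income: -451.64 - 245.60 = -697.24
Secondary income: 56.77 + 330.67 + 174.27 - 57.28 = 504.43
Current account = (-3520.77) + 937.53 + (-697.24) + 504.43 = -2776.05
(Excluded from the current account — financial account: foreign purchases of equities on the domestic stock exchange 238.68, purchases of foreign government bonds by domestic residents 324.08, inward foreign direct investment in the manufacturing sector 492.82; capital account: debt forgiveness received from foreign official creditors 50.70, sale of embassy land to a foreign government 43.57.)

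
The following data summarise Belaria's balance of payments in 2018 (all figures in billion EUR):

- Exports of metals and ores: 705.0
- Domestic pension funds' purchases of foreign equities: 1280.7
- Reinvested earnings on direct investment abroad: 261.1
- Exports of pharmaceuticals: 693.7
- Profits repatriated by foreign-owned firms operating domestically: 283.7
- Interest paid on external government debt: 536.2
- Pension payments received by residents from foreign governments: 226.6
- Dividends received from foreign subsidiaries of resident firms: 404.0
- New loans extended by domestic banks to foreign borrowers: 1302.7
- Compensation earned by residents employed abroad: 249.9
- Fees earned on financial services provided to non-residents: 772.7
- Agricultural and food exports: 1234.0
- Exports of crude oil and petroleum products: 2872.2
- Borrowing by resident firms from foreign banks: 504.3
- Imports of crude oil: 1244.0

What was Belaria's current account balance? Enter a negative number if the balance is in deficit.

5355.3

Goods: 2872.2 - 1244.0 + 693.7 + 1234.0 + 705.0 = 4260.9
Services: 772.7
Primary income: 404.0 - 283.7 - 536.2 + 261.1 + 249.9 = 95.1
Secondary income: 226.6
Current account = 4260.9 + 772.7 + 95.1 + 226.6 = 5355.3
(Excluded from the current account — financial account: domestic pension funds' purchases of foreign equities 1280.7, new loans extended by domestic banks to foreign borrowers 1302.7, borrowing by resident firms from foreign banks 504.3.)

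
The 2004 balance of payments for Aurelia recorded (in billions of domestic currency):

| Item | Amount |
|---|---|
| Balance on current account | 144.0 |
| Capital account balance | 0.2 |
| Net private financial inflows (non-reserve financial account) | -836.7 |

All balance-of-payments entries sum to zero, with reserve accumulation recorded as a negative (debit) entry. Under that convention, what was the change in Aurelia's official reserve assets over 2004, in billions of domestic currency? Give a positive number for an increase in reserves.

-692.5

Official reserve transactions balance = -(144.0 + 0.2 + (-836.7)) = 692.5
An accumulation of reserves is recorded as a debit (negative entry), so the change in the stock of reserves is the negative of that balance.
Change in official reserves = -(692.5) = -692.5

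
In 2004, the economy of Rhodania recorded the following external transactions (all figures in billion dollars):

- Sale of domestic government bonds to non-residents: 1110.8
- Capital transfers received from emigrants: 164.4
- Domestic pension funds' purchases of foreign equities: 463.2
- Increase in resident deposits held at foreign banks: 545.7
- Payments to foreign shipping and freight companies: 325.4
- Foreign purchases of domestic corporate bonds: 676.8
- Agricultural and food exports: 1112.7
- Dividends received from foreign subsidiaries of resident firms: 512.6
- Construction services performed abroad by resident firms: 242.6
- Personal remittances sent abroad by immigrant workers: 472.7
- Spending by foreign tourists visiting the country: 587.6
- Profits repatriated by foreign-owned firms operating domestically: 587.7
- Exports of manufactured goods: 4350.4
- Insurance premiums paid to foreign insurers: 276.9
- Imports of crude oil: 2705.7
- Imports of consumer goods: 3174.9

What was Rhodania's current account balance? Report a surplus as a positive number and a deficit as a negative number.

Goods: -2705.7 + 4350.4 - 3174.9 + 1112.7 = -417.5
Services: -325.4 + 587.6 - 276.9 + 242.6 = 227.9
Primary income: -587.7 + 512.6 = -75.1
Secondary income: -472.7
Current account = (-417.5) + 227.9 + (-75.1) + (-472.7) = -737.4
(Excluded from the current account — financial account: sale of domestic government bonds to non-residents 1110.8, domestic pension funds' purchases of foreign equities 463.2, increase in resident deposits held at foreign banks 545.7, foreign purchases of domestic corporate bonds 676.8; capital account: capital transfers received from emigrants 164.4.)

-737.4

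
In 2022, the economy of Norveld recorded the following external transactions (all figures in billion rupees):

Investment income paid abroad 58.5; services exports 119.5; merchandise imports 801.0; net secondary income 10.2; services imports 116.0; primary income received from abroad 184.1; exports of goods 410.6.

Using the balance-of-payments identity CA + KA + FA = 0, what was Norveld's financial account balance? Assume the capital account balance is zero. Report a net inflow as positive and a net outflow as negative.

251.1

Goods balance = 410.6 - 801.0 = -390.4
Services balance = 119.5 - 116.0 = 3.5
Trade balance (goods + services) = -390.4 + 3.5 = -386.9
Net primary income = 184.1 - 58.5 = 125.6
Net secondary income = 10.2
Current account = -386.9 + 125.6 + 10.2 = -251.1
Financial account = -(-251.1) = 251.1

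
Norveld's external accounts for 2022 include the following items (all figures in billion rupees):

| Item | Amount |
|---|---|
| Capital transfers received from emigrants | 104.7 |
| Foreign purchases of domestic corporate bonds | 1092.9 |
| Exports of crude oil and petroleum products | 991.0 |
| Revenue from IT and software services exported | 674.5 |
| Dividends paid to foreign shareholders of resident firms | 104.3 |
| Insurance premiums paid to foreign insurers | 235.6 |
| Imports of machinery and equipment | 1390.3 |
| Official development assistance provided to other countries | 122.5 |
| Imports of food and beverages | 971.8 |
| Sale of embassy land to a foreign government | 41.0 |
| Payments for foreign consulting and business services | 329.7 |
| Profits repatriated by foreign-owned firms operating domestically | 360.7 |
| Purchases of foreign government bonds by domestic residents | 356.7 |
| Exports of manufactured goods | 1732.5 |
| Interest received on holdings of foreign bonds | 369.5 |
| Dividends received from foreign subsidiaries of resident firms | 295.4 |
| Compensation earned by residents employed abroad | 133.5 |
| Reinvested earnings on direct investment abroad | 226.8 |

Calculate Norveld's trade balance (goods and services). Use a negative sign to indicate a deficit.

Goods: -971.8 + 1732.5 + 991.0 - 1390.3 = 361.4
Services: 674.5 - 235.6 - 329.7 = 109.2
Trade balance = 361.4 + 109.2 = 470.6
(Excluded from the trade balance — capital account: capital transfers received from emigrants 104.7, sale of embassy land to a foreign government 41.0; financial account: foreign purchases of domestic corporate bonds 1092.9, purchases of foreign government bonds by domestic residents 356.7; primary income: dividends paid to foreign shareholders of resident firms 104.3, profits repatriated by foreign-owned firms operating domestically 360.7, interest received on holdings of foreign bonds 369.5, dividends received from foreign subsidiaries of resident firms 295.4, compensation earned by residents employed abroad 133.5, reinvested earnings on direct investment abroad 226.8; secondary income: official development assistance provided to other countries 122.5.)

470.6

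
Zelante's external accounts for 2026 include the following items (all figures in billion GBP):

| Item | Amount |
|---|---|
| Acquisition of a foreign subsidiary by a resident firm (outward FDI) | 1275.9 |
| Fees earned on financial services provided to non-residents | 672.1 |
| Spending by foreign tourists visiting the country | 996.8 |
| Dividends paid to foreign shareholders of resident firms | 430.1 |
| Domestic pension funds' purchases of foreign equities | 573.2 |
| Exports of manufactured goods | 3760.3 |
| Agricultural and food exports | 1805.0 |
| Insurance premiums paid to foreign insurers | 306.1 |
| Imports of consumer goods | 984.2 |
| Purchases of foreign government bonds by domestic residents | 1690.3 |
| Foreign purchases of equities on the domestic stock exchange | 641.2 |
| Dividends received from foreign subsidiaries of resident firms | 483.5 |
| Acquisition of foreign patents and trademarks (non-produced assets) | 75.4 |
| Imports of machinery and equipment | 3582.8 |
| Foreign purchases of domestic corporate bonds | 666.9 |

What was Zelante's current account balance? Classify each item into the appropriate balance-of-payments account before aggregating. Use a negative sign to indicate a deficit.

Goods: 3760.3 - 984.2 + 1805.0 - 3582.8 = 998.3
Services: 996.8 + 672.1 - 306.1 = 1362.8
Primary income: -430.1 + 483.5 = 53.4
Current account = 998.3 + 1362.8 + 53.4 = 2414.5
(Excluded from the current account — financial account: acquisition of a foreign subsidiary by a resident firm (outward FDI) 1275.9, domestic pension funds' purchases of foreign equities 573.2, purchases of foreign government bonds by domestic residents 1690.3, foreign purchases of equities on the domestic stock exchange 641.2, foreign purchases of domestic corporate bonds 666.9; capital account: acquisition of foreign patents and trademarks (non-produced assets) 75.4.)

2414.5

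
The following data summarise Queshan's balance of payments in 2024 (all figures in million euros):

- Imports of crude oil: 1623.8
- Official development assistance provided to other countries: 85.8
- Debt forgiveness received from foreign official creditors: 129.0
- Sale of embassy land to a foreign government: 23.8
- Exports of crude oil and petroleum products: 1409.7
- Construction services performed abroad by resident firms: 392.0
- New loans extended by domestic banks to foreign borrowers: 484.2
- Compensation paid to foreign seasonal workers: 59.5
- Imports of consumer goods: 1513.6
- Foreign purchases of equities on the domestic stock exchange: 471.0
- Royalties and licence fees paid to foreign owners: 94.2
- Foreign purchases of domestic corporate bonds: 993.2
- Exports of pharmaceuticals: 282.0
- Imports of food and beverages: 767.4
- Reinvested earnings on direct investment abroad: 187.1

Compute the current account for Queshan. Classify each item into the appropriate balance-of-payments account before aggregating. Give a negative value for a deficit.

Goods: 282.0 + 1409.7 - 1623.8 - 1513.6 - 767.4 = -2213.1
Services: -94.2 + 392.0 = 297.8
Primary income: -59.5 + 187.1 = 127.6
Secondary income: -85.8
Current account = (-2213.1) + 297.8 + 127.6 + (-85.8) = -1873.5
(Excluded from the current account — capital account: debt forgiveness received from foreign official creditors 129.0, sale of embassy land to a foreign government 23.8; financial account: new loans extended by domestic banks to foreign borrowers 484.2, foreign purchases of equities on the domestic stock exchange 471.0, foreign purchases of domestic corporate bonds 993.2.)

-1873.5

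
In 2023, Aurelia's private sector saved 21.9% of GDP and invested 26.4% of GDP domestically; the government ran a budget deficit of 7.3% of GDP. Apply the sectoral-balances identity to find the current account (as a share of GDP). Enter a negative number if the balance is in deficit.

-11.8

By the sectoral-balances identity, CA = (S_private - I) + (T - G).
Private balance = 21.9 - 26.4 = -4.5
Government balance (T - G) = -7.3
CA = -4.5 + (-7.3) = -11.8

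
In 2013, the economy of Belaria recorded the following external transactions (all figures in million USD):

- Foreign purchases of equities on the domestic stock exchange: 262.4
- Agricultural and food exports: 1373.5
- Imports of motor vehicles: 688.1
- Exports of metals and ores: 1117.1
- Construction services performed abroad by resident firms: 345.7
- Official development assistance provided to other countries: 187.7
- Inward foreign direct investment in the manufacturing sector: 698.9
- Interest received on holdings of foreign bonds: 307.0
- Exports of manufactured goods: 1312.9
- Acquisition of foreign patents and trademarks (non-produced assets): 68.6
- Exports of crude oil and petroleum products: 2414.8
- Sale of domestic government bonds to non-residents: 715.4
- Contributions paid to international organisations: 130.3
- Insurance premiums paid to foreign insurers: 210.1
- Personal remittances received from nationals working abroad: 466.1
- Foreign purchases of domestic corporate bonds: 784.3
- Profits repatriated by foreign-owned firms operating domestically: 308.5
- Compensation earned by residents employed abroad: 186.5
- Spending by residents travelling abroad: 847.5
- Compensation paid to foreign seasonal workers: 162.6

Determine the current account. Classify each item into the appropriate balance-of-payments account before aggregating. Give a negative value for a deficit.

4988.8

Goods: 1373.5 + 1117.1 + 2414.8 + 1312.9 - 688.1 = 5530.2
Services: -847.5 - 210.1 + 345.7 = -711.9
Primary income: 307.0 + 186.5 - 308.5 - 162.6 = 22.4
Secondary income: -130.3 - 187.7 + 466.1 = 148.1
Current account = 5530.2 + (-711.9) + 22.4 + 148.1 = 4988.8
(Excluded from the current account — financial account: foreign purchases of equities on the domestic stock exchange 262.4, inward foreign direct investment in the manufacturing sector 698.9, sale of domestic government bonds to non-residents 715.4, foreign purchases of domestic corporate bonds 784.3; capital account: acquisition of foreign patents and trademarks (non-produced assets) 68.6.)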